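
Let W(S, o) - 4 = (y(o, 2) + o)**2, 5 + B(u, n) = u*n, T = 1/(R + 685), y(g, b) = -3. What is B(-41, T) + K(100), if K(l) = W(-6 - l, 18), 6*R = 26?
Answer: 463109/2068 ≈ 223.94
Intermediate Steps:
R = 13/3 (R = (1/6)*26 = 13/3 ≈ 4.3333)
T = 3/2068 (T = 1/(13/3 + 685) = 1/(2068/3) = 3/2068 ≈ 0.0014507)
B(u, n) = -5 + n*u (B(u, n) = -5 + u*n = -5 + n*u)
W(S, o) = 4 + (-3 + o)**2
K(l) = 229 (K(l) = 4 + (-3 + 18)**2 = 4 + 15**2 = 4 + 225 = 229)
B(-41, T) + K(100) = (-5 + (3/2068)*(-41)) + 229 = (-5 - 123/2068) + 229 = -10463/2068 + 229 = 463109/2068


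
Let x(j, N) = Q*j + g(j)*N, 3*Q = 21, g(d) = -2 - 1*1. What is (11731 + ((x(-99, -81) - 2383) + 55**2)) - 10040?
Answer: 1883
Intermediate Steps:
g(d) = -3 (g(d) = -2 - 1 = -3)
Q = 7 (Q = (1/3)*21 = 7)
x(j, N) = -3*N + 7*j (x(j, N) = 7*j - 3*N = -3*N + 7*j)
(11731 + ((x(-99, -81) - 2383) + 55**2)) - 10040 = (11731 + (((-3*(-81) + 7*(-99)) - 2383) + 55**2)) - 10040 = (11731 + (((243 - 693) - 2383) + 3025)) - 10040 = (11731 + ((-450 - 2383) + 3025)) - 10040 = (11731 + (-2833 + 3025)) - 10040 = (11731 + 192) - 10040 = 11923 - 10040 = 1883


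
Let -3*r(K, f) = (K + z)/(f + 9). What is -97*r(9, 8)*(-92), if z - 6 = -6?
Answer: -26772/17 ≈ -1574.8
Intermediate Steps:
z = 0 (z = 6 - 6 = 0)
r(K, f) = -K/(3*(9 + f)) (r(K, f) = -(K + 0)/(3*(f + 9)) = -K/(3*(9 + f)))
-97*r(9, 8)*(-92) = -(-97)*9/(27 + 3*8)*(-92) = -(-97)*9/(27 + 24)*(-92) = -(-97)*9/51*(-92) = -97*(-3/17)*(-92) = (291/17)*(-92) = -26772/17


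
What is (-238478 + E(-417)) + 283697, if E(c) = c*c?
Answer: 219108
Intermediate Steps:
E(c) = c**2
(-238478 + E(-417)) + 283697 = (-238478 + (-417)**2) + 283697 = (-238478 + 173889) + 283697 = -64589 + 283697 = 219108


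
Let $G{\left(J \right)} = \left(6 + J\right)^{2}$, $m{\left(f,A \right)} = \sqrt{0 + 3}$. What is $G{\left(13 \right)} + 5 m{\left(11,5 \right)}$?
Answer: $361 + 5 \sqrt{3} \approx 369.66$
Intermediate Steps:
$m{\left(f,A \right)} = \sqrt{3}$
$G{\left(13 \right)} + 5 m{\left(11,5 \right)} = \left(6 + 13\right)^{2} + 5 \sqrt{3} = 19^{2} + 5 \sqrt{3} = 361 + 5 \sqrt{3}$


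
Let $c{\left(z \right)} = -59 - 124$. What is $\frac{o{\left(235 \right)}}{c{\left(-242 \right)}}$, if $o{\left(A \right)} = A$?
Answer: $- \frac{235}{183} \approx -1.2842$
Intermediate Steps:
$c{\left(z \right)} = -183$ ($c{\left(z \right)} = -59 - 124 = -183$)
$\frac{o{\left(235 \right)}}{c{\left(-242 \right)}} = \frac{235}{-183} = 235 \left(- \frac{1}{183}\right) = - \frac{235}{183}$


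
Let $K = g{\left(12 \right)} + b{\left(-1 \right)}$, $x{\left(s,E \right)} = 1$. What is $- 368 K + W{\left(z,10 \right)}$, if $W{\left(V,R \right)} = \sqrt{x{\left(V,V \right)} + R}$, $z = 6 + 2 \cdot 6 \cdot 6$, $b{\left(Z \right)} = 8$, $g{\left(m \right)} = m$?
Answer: $-7360 + \sqrt{11} \approx -7356.7$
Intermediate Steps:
$z = 78$ ($z = 6 + 2 \cdot 36 = 6 + 72 = 78$)
$W{\left(V,R \right)} = \sqrt{1 + R}$
$K = 20$ ($K = 12 + 8 = 20$)
$- 368 K + W{\left(z,10 \right)} = \left(-368\right) 20 + \sqrt{1 + 10} = -7360 + \sqrt{11}$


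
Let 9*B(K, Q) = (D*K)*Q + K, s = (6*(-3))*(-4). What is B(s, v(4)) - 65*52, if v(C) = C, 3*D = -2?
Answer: -10180/3 ≈ -3393.3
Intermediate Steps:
D = -⅔ (D = (⅓)*(-2) = -⅔ ≈ -0.66667)
s = 72 (s = -18*(-4) = 72)
B(K, Q) = K/9 - 2*K*Q/27 (B(K, Q) = ((-2*K/3)*Q + K)/9 = (-2*K*Q/3 + K)/9 = (K - 2*K*Q/3)/9 = K/9 - 2*K*Q/27)
B(s, v(4)) - 65*52 = (1/27)*72*(3 - 2*4) - 65*52 = (1/27)*72*(3 - 8) - 3380 = (1/27)*72*(-5) - 3380 = -40/3 - 3380 = -10180/3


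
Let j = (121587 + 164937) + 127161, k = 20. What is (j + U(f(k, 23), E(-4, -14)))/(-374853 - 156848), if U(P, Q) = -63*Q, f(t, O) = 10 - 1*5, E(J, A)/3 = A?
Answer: -416331/531701 ≈ -0.78302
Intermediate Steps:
E(J, A) = 3*A
f(t, O) = 5 (f(t, O) = 10 - 5 = 5)
j = 413685 (j = 286524 + 127161 = 413685)
(j + U(f(k, 23), E(-4, -14)))/(-374853 - 156848) = (413685 - 189*(-14))/(-374853 - 156848) = (413685 - 63*(-42))/(-531701) = (413685 + 2646)*(-1/531701) = 416331*(-1/531701) = -416331/531701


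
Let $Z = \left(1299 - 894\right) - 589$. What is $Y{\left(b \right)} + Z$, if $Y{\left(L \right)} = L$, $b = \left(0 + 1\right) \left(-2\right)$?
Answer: $-186$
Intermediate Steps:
$b = -2$ ($b = 1 \left(-2\right) = -2$)
$Z = -184$ ($Z = 405 - 589 = -184$)
$Y{\left(b \right)} + Z = -2 - 184 = -186$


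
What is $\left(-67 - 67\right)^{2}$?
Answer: $17956$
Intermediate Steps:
$\left(-67 - 67\right)^{2} = \left(-134\right)^{2} = 17956$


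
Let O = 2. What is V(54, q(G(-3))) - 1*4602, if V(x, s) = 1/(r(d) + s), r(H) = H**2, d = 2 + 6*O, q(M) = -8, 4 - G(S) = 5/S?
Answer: -865175/188 ≈ -4602.0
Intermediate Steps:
G(S) = 4 - 5/S
d = 14 (d = 2 + 6*2 = 2 + 12 = 14)
V(x, s) = 1/(196 + s) (V(x, s) = 1/(14**2 + s) = 1/(196 + s))
V(54, q(G(-3))) - 1*4602 = 1/(196 - 8) - 1*4602 = 1/188 - 4602 = -865175/188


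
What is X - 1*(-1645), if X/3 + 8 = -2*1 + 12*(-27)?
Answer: 643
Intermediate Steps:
X = -1002 (X = -24 + 3*(-2*1 + 12*(-27)) = -24 + 3*(-2 - 324) = -24 + 3*(-326) = -24 - 978 = -1002)
X - 1*(-1645) = -1002 - 1*(-1645) = -1002 + 1645 = 643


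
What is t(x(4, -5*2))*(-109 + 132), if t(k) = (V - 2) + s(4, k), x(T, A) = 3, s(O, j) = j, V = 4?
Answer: 115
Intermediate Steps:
t(k) = 2 + k (t(k) = (4 - 2) + k = 2 + k)
t(x(4, -5*2))*(-109 + 132) = (2 + 3)*(-109 + 132) = 5*23 = 115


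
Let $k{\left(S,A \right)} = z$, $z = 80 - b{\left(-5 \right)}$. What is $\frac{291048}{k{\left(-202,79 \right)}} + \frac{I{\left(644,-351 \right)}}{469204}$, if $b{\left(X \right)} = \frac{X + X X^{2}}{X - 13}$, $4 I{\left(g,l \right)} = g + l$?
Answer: $\frac{4916192080427}{1229314480} \approx 3999.1$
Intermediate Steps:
$I{\left(g,l \right)} = \frac{g}{4} + \frac{l}{4}$ ($I{\left(g,l \right)} = \frac{g + l}{4} = \frac{g}{4} + \frac{l}{4}$)
$b{\left(X \right)} = \frac{X + X^{3}}{-13 + X}$
$z = \frac{655}{9}$ ($z = 80 - \frac{-5 + \left(-5\right)^{3}}{-13 - 5} = 80 - \frac{-5 - 125}{-18} = 80 - \left(- \frac{1}{18}\right) \left(-130\right) = 80 - \frac{65}{9} = \frac{655}{9} \approx 72.778$)
$k{\left(S,A \right)} = \frac{655}{9}$
$\frac{291048}{k{\left(-202,79 \right)}} + \frac{I{\left(644,-351 \right)}}{469204} = \frac{291048}{\frac{655}{9}} + \frac{\frac{1}{4} \cdot 644 + \frac{1}{4} \left(-351\right)}{469204} = 291048 \cdot \frac{9}{655} + \left(161 - \frac{351}{4}\right) \frac{1}{469204} = \frac{2619432}{655} + \frac{293}{4} \cdot \frac{1}{469204} = \frac{2619432}{655} + \frac{293}{1876816} = \frac{4916192080427}{1229314480}$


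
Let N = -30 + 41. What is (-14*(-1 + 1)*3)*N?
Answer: 0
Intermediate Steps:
N = 11
(-14*(-1 + 1)*3)*N = -14*(-1 + 1)*3*11 = -0*3*11 = -14*0*11 = 0*11 = 0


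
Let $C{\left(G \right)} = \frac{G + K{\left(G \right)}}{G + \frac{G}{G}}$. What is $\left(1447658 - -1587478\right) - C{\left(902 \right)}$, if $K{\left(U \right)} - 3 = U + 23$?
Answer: $\frac{913575326}{301} \approx 3.0351 \cdot 10^{6}$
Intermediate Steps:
$K{\left(U \right)} = 26 + U$ ($K{\left(U \right)} = 3 + \left(U + 23\right) = 3 + \left(23 + U\right) = 26 + U$)
$C{\left(G \right)} = \frac{26 + 2 G}{1 + G}$ ($C{\left(G \right)} = \frac{G + \left(26 + G\right)}{G + \frac{G}{G}} = \frac{26 + 2 G}{G + 1} = \frac{26 + 2 G}{1 + G}$)
$\left(1447658 - -1587478\right) - C{\left(902 \right)} = \left(1447658 - -1587478\right) - \frac{2 \left(13 + 902\right)}{1 + 902} = \left(1447658 + 1587478\right) - 2 \cdot \frac{1}{903} \cdot 915 = 3035136 - 2 \cdot \frac{1}{903} \cdot 915 = 3035136 - \frac{610}{301} = \frac{913575326}{301}$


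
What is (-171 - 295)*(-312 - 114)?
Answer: 198516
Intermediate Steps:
(-171 - 295)*(-312 - 114) = -466*(-426) = 198516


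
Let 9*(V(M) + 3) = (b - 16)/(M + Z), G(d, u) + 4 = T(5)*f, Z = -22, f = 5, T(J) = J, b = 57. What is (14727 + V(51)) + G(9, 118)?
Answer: 3848486/261 ≈ 14745.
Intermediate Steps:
G(d, u) = 21 (G(d, u) = -4 + 5*5 = -4 + 25 = 21)
V(M) = -3 + 41/(9*(-22 + M)) (V(M) = -3 + ((57 - 16)/(M - 22))/9 = -3 + (41/(-22 + M))/9 = -3 + 41/(9*(-22 + M)))
(14727 + V(51)) + G(9, 118) = (14727 + (635 - 27*51)/(9*(-22 + 51))) + 21 = (14727 + (1/9)*(635 - 1377)/29) + 21 = (14727 + (1/9)*(1/29)*(-742)) + 21 = (14727 - 742/261) + 21 = 3843005/261 + 21 = 3848486/261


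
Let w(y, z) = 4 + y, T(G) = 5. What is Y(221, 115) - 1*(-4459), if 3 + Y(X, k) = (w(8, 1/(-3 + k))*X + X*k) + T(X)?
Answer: 32528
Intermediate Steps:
Y(X, k) = 2 + 12*X + X*k (Y(X, k) = -3 + (((4 + 8)*X + X*k) + 5) = -3 + ((12*X + X*k) + 5) = -3 + (5 + 12*X + X*k) = 2 + 12*X + X*k)
Y(221, 115) - 1*(-4459) = (2 + 12*221 + 221*115) - 1*(-4459) = (2 + 2652 + 25415) + 4459 = 28069 + 4459 = 32528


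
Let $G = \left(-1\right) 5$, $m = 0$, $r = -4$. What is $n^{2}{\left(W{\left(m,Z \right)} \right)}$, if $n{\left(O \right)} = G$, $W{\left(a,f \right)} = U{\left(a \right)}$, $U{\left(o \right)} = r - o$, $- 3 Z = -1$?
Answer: $25$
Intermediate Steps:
$Z = \frac{1}{3}$ ($Z = \left(- \frac{1}{3}\right) \left(-1\right) = \frac{1}{3} \approx 0.33333$)
$U{\left(o \right)} = -4 - o$
$W{\left(a,f \right)} = -4 - a$
$G = -5$
$n{\left(O \right)} = -5$
$n^{2}{\left(W{\left(m,Z \right)} \right)} = \left(-5\right)^{2} = 25$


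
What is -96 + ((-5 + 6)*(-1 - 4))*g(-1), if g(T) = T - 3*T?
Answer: -106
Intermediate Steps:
g(T) = -2*T
-96 + ((-5 + 6)*(-1 - 4))*g(-1) = -96 + ((-5 + 6)*(-1 - 4))*(-2*(-1)) = -96 + (1*(-5))*2 = -96 - 5*2 = -96 - 10 = -106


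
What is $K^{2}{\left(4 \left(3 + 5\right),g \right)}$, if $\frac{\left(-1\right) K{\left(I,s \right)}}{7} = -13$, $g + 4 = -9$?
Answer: $8281$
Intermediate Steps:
$g = -13$ ($g = -4 - 9 = -13$)
$K{\left(I,s \right)} = 91$ ($K{\left(I,s \right)} = \left(-7\right) \left(-13\right) = 91$)
$K^{2}{\left(4 \left(3 + 5\right),g \right)} = 91^{2} = 8281$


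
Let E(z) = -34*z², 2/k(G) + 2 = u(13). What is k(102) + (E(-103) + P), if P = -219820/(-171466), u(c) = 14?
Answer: -185545699795/514398 ≈ -3.6070e+5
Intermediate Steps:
k(G) = ⅙ (k(G) = 2/(-2 + 14) = 2/12 = 2*(1/12) = ⅙)
P = 109910/85733 (P = -219820*(-1/171466) = 109910/85733 ≈ 1.2820)
k(102) + (E(-103) + P) = ⅙ + (-34*(-103)² + 109910/85733) = ⅙ + (-34*10609 + 109910/85733) = ⅙ + (-360706 + 109910/85733) = ⅙ - 30924297588/85733 = -185545699795/514398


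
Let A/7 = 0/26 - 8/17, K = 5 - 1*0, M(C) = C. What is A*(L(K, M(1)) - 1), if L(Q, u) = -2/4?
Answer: 84/17 ≈ 4.9412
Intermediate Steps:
K = 5 (K = 5 + 0 = 5)
L(Q, u) = -1/2 (L(Q, u) = -2*1/4 = -1/2)
A = -56/17 (A = 7*(0/26 - 8/17) = 7*(0*(1/26) - 8*1/17) = 7*(0 - 8/17) = 7*(-8/17) = -56/17 ≈ -3.2941)
A*(L(K, M(1)) - 1) = -56*(-1/2 - 1)/17 = -56/17*(-3/2) = 84/17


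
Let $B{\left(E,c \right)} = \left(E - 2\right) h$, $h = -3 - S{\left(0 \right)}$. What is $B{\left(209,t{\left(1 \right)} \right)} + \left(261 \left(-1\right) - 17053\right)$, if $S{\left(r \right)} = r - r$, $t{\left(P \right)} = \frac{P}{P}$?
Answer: $-17935$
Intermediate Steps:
$t{\left(P \right)} = 1$
$S{\left(r \right)} = 0$
$h = -3$ ($h = -3 - 0 = -3 + 0 = -3$)
$B{\left(E,c \right)} = 6 - 3 E$ ($B{\left(E,c \right)} = \left(E - 2\right) \left(-3\right) = \left(-2 + E\right) \left(-3\right) = 6 - 3 E$)
$B{\left(209,t{\left(1 \right)} \right)} + \left(261 \left(-1\right) - 17053\right) = \left(6 - 627\right) + \left(261 \left(-1\right) - 17053\right) = \left(6 - 627\right) - 17314 = -621 - 17314 = -17935$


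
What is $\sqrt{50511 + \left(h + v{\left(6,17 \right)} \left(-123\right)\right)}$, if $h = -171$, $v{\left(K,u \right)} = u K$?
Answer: $\sqrt{37794} \approx 194.41$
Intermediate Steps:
$v{\left(K,u \right)} = K u$
$\sqrt{50511 + \left(h + v{\left(6,17 \right)} \left(-123\right)\right)} = \sqrt{50511 + \left(-171 + 6 \cdot 17 \left(-123\right)\right)} = \sqrt{50511 + \left(-171 + 102 \left(-123\right)\right)} = \sqrt{50511 - 12717} = \sqrt{37794}$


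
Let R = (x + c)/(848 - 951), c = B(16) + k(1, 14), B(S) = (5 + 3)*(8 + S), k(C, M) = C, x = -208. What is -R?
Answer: -15/103 ≈ -0.14563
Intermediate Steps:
B(S) = 64 + 8*S (B(S) = 8*(8 + S) = 64 + 8*S)
c = 193 (c = (64 + 8*16) + 1 = (64 + 128) + 1 = 192 + 1 = 193)
R = 15/103 (R = (-208 + 193)/(848 - 951) = -15/(-103) = -1/103*(-15) = 15/103 ≈ 0.14563)
-R = -1*15/103 = -15/103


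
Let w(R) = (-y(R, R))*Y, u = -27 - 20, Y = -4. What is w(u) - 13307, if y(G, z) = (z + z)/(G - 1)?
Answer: -79795/6 ≈ -13299.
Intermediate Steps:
u = -47
y(G, z) = 2*z/(-1 + G) (y(G, z) = (2*z)/(-1 + G) = 2*z/(-1 + G))
w(R) = 8*R/(-1 + R) (w(R) = -2*R/(-1 + R)*(-4) = 8*R/(-1 + R))
w(u) - 13307 = 8*(-47)/(-1 - 47) - 13307 = 8*(-47)/(-48) - 13307 = 8*(-47)*(-1/48) - 13307 = 47/6 - 13307 = -79795/6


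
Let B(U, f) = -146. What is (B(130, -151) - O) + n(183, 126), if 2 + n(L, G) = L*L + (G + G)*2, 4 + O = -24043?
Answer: 57892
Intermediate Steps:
O = -24047 (O = -4 - 24043 = -24047)
n(L, G) = -2 + L² + 4*G (n(L, G) = -2 + (L*L + (G + G)*2) = -2 + (L² + (2*G)*2) = -2 + (L² + 4*G) = -2 + L² + 4*G)
(B(130, -151) - O) + n(183, 126) = (-146 - 1*(-24047)) + (-2 + 183² + 4*126) = (-146 + 24047) + (-2 + 33489 + 504) = 23901 + 33991 = 57892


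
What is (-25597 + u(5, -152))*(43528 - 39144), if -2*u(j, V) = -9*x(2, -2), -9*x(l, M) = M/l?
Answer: -112215056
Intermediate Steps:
x(l, M) = -M/(9*l)
u(j, V) = ½ (u(j, V) = -(-9)*(-⅑*(-2)/2)/2 = -(-9)*(-⅑*(-2)*½)/2 = -(-9)/(2*9) = -½*(-1) = ½)
(-25597 + u(5, -152))*(43528 - 39144) = (-25597 + ½)*(43528 - 39144) = -51193/2*4384 = -112215056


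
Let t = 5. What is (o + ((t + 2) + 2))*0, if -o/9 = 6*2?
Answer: 0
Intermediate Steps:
o = -108 (o = -54*2 = -9*12 = -108)
(o + ((t + 2) + 2))*0 = (-108 + ((5 + 2) + 2))*0 = (-108 + (7 + 2))*0 = (-108 + 9)*0 = -99*0 = 0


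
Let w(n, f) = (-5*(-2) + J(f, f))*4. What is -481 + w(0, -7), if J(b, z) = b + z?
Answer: -497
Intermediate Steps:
w(n, f) = 40 + 8*f (w(n, f) = (-5*(-2) + (f + f))*4 = (10 + 2*f)*4 = 40 + 8*f)
-481 + w(0, -7) = -481 + (40 + 8*(-7)) = -481 + (40 - 56) = -481 - 16 = -497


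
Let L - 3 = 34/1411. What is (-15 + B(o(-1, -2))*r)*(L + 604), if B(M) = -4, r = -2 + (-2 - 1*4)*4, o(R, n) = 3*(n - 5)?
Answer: 4484087/83 ≈ 54025.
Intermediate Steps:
o(R, n) = -15 + 3*n (o(R, n) = 3*(-5 + n) = -15 + 3*n)
r = -26 (r = -2 + (-2 - 4)*4 = -2 - 6*4 = -2 - 24 = -26)
L = 251/83 (L = 3 + 34/1411 = 3 + 34*(1/1411) = 3 + 2/83 = 251/83 ≈ 3.0241)
(-15 + B(o(-1, -2))*r)*(L + 604) = (-15 - 4*(-26))*(251/83 + 604) = (-15 + 104)*(50383/83) = 89*(50383/83) = 4484087/83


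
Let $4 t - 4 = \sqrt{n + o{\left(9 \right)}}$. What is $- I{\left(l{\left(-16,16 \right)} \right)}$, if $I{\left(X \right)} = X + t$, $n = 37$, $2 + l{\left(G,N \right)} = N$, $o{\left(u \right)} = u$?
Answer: $-15 - \frac{\sqrt{46}}{4} \approx -16.696$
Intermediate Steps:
$l{\left(G,N \right)} = -2 + N$
$t = 1 + \frac{\sqrt{46}}{4}$ ($t = 1 + \frac{\sqrt{37 + 9}}{4} = 1 + \frac{\sqrt{46}}{4} \approx 2.6956$)
$I{\left(X \right)} = 1 + X + \frac{\sqrt{46}}{4}$ ($I{\left(X \right)} = X + \left(1 + \frac{\sqrt{46}}{4}\right) = 1 + X + \frac{\sqrt{46}}{4}$)
$- I{\left(l{\left(-16,16 \right)} \right)} = - (1 + \left(-2 + 16\right) + \frac{\sqrt{46}}{4}) = - (1 + 14 + \frac{\sqrt{46}}{4}) = - (15 + \frac{\sqrt{46}}{4}) = -15 - \frac{\sqrt{46}}{4}$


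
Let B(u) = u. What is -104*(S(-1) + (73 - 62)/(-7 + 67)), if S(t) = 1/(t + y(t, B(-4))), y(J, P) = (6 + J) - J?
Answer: -598/15 ≈ -39.867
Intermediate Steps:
y(J, P) = 6
S(t) = 1/(6 + t) (S(t) = 1/(t + 6) = 1/(6 + t))
-104*(S(-1) + (73 - 62)/(-7 + 67)) = -104*(1/(6 - 1) + (73 - 62)/(-7 + 67)) = -104*(1/5 + 11/60) = -104*(⅕ + 11*(1/60)) = -104*(⅕ + 11/60) = -104*23/60 = -598/15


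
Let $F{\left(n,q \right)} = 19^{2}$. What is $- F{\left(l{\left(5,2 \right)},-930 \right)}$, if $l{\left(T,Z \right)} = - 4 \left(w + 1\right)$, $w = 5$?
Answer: $-361$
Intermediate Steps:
$l{\left(T,Z \right)} = -24$ ($l{\left(T,Z \right)} = - 4 \left(5 + 1\right) = \left(-4\right) 6 = -24$)
$F{\left(n,q \right)} = 361$
$- F{\left(l{\left(5,2 \right)},-930 \right)} = \left(-1\right) 361 = -361$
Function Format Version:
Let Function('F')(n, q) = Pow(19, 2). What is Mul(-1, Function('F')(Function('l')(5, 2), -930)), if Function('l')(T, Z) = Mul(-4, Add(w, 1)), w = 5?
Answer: -361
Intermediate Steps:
Function('l')(T, Z) = -24 (Function('l')(T, Z) = Mul(-4, Add(5, 1)) = Mul(-4, 6) = -24)
Function('F')(n, q) = 361
Mul(-1, Function('F')(Function('l')(5, 2), -930)) = Mul(-1, 361) = -361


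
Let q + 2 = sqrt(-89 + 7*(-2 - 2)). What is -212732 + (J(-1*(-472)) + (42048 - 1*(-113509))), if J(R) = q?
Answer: -57177 + 3*I*sqrt(13) ≈ -57177.0 + 10.817*I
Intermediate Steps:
q = -2 + 3*I*sqrt(13) (q = -2 + sqrt(-89 + 7*(-2 - 2)) = -2 + sqrt(-89 + 7*(-4)) = -2 + sqrt(-89 - 28) = -2 + sqrt(-117) = -2 + 3*I*sqrt(13) ≈ -2.0 + 10.817*I)
J(R) = -2 + 3*I*sqrt(13)
-212732 + (J(-1*(-472)) + (42048 - 1*(-113509))) = -212732 + ((-2 + 3*I*sqrt(13)) + (42048 - 1*(-113509))) = -212732 + ((-2 + 3*I*sqrt(13)) + (42048 + 113509)) = -212732 + ((-2 + 3*I*sqrt(13)) + 155557) = -212732 + (155555 + 3*I*sqrt(13)) = -57177 + 3*I*sqrt(13)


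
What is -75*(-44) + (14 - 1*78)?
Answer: 3236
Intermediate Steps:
-75*(-44) + (14 - 1*78) = 3300 + (14 - 78) = 3300 - 64 = 3236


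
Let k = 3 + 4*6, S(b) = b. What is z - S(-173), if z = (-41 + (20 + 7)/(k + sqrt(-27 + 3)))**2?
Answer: 9*(-46223*I + 7252*sqrt(6))/(-235*I + 36*sqrt(6)) ≈ 1775.5 + 14.064*I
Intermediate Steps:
k = 27 (k = 3 + 24 = 27)
z = (-41 + 27/(27 + 2*I*sqrt(6)))**2 (z = (-41 + (20 + 7)/(27 + sqrt(-27 + 3)))**2 = (-41 + 27/(27 + sqrt(-24)))**2 = (-41 + 27/(27 + 2*I*sqrt(6)))**2 ≈ 1602.5 + 14.06*I)
z - S(-173) = 8*(-46919*I + 7380*sqrt(6))/(-235*I + 36*sqrt(6)) - 1*(-173) = 8*(-46919*I + 7380*sqrt(6))/(-235*I + 36*sqrt(6)) + 173 = 173 + 8*(-46919*I + 7380*sqrt(6))/(-235*I + 36*sqrt(6))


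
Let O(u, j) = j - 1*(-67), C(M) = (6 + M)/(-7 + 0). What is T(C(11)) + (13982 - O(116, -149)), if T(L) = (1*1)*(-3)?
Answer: 14061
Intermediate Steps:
C(M) = -6/7 - M/7 (C(M) = (6 + M)/(-7) = (6 + M)*(-⅐) = -6/7 - M/7)
O(u, j) = 67 + j (O(u, j) = j + 67 = 67 + j)
T(L) = -3 (T(L) = 1*(-3) = -3)
T(C(11)) + (13982 - O(116, -149)) = -3 + (13982 - (67 - 149)) = -3 + (13982 - 1*(-82)) = -3 + (13982 + 82) = -3 + 14064 = 14061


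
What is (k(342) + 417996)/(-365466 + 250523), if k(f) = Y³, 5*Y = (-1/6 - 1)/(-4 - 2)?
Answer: -2437752672343/670347576000 ≈ -3.6366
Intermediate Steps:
Y = 7/180 (Y = ((-1/6 - 1)/(-4 - 2))/5 = ((-1*⅙ - 1)/(-6))/5 = ((-⅙ - 1)*(-⅙))/5 = (-7/6*(-⅙))/5 = (⅕)*(7/36) = 7/180 ≈ 0.038889)
k(f) = 343/5832000 (k(f) = (7/180)³ = 343/5832000)
(k(342) + 417996)/(-365466 + 250523) = (343/5832000 + 417996)/(-365466 + 250523) = (2437752672343/5832000)/(-114943) = (2437752672343/5832000)*(-1/114943) = -2437752672343/670347576000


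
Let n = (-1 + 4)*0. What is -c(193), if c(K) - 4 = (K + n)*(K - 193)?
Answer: -4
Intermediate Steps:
n = 0 (n = 3*0 = 0)
c(K) = 4 + K*(-193 + K) (c(K) = 4 + (K + 0)*(K - 193) = 4 + K*(-193 + K))
-c(193) = -(4 + 193² - 193*193) = -(4 + 37249 - 37249) = -1*4 = -4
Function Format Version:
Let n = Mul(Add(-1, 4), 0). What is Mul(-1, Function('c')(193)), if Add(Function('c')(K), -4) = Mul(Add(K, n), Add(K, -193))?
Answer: -4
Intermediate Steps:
n = 0 (n = Mul(3, 0) = 0)
Function('c')(K) = Add(4, Mul(K, Add(-193, K))) (Function('c')(K) = Add(4, Mul(Add(K, 0), Add(K, -193))) = Add(4, Mul(K, Add(-193, K))))
Mul(-1, Function('c')(193)) = Mul(-1, Add(4, Pow(193, 2), Mul(-193, 193))) = Mul(-1, Add(4, 37249, -37249)) = Mul(-1, 4) = -4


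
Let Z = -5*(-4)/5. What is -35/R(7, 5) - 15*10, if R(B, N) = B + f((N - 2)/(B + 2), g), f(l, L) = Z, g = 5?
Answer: -1685/11 ≈ -153.18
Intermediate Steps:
Z = 4 (Z = 20*(⅕) = 4)
f(l, L) = 4
R(B, N) = 4 + B (R(B, N) = B + 4 = 4 + B)
-35/R(7, 5) - 15*10 = -35/(4 + 7) - 15*10 = -35/11 - 150 = -1685/11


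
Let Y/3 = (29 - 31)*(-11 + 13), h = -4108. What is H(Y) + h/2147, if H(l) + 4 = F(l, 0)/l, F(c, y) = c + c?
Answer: -8402/2147 ≈ -3.9134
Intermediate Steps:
F(c, y) = 2*c
Y = -12 (Y = 3*((29 - 31)*(-11 + 13)) = 3*(-2*2) = 3*(-4) = -12)
H(l) = -2 (H(l) = -4 + (2*l)/l = -4 + 2 = -2)
H(Y) + h/2147 = -2 - 4108/2147 = -8402/2147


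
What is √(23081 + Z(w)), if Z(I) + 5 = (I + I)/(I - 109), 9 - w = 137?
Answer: 2*√324054129/237 ≈ 151.91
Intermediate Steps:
w = -128 (w = 9 - 1*137 = 9 - 137 = -128)
Z(I) = -5 + 2*I/(-109 + I) (Z(I) = -5 + (I + I)/(I - 109) = -5 + (2*I)/(-109 + I) = -5 + 2*I/(-109 + I))
√(23081 + Z(w)) = √(23081 + (545 - 3*(-128))/(-109 - 128)) = √(23081 + (545 + 384)/(-237)) = √(23081 - 1/237*929) = √(23081 - 929/237) = √(5469268/237) = 2*√324054129/237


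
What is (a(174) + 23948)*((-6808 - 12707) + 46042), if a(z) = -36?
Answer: 634313624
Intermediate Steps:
(a(174) + 23948)*((-6808 - 12707) + 46042) = (-36 + 23948)*((-6808 - 12707) + 46042) = 23912*(-19515 + 46042) = 23912*26527 = 634313624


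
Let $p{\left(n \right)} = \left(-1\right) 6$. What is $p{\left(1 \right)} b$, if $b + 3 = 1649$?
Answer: $-9876$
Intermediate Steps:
$p{\left(n \right)} = -6$
$b = 1646$ ($b = -3 + 1649 = 1646$)
$p{\left(1 \right)} b = \left(-6\right) 1646 = -9876$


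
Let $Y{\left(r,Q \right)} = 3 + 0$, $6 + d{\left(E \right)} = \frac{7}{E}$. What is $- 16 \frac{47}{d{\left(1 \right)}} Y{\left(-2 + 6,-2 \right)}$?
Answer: $-2256$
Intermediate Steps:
$d{\left(E \right)} = -6 + \frac{7}{E}$
$Y{\left(r,Q \right)} = 3$
$- 16 \frac{47}{d{\left(1 \right)}} Y{\left(-2 + 6,-2 \right)} = - 16 \frac{47}{-6 + \frac{7}{1}} \cdot 3 = - 16 \frac{47}{-6 + 7 \cdot 1} \cdot 3 = - 16 \frac{47}{-6 + 7} \cdot 3 = - 16 \cdot \frac{47}{1} \cdot 3 = - 16 \cdot 47 \cdot 1 \cdot 3 = \left(-16\right) 47 \cdot 3 = \left(-752\right) 3 = -2256$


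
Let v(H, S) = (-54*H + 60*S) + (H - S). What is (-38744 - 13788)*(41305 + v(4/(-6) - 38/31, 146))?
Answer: -244368094940/93 ≈ -2.6276e+9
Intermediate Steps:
v(H, S) = -53*H + 59*S
(-38744 - 13788)*(41305 + v(4/(-6) - 38/31, 146)) = (-38744 - 13788)*(41305 + (-53*(4/(-6) - 38/31) + 59*146)) = -52532*(41305 + (-53*(4*(-1/6) - 38*1/31) + 8614)) = -52532*(41305 + (-53*(-2/3 - 38/31) + 8614)) = -52532*(41305 + (-53*(-176/93) + 8614)) = -52532*(41305 + (9328/93 + 8614)) = -52532*(41305 + 810430/93) = -52532*4651795/93 = -244368094940/93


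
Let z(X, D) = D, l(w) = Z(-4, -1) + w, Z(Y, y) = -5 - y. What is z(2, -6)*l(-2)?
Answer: 36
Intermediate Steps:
l(w) = -4 + w (l(w) = (-5 - 1*(-1)) + w = (-5 + 1) + w = -4 + w)
z(2, -6)*l(-2) = -6*(-4 - 2) = -6*(-6) = 36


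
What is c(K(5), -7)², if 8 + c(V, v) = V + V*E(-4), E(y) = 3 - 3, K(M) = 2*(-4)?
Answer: 256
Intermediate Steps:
K(M) = -8
E(y) = 0
c(V, v) = -8 + V (c(V, v) = -8 + (V + V*0) = -8 + (V + 0) = -8 + V)
c(K(5), -7)² = (-8 - 8)² = (-16)² = 256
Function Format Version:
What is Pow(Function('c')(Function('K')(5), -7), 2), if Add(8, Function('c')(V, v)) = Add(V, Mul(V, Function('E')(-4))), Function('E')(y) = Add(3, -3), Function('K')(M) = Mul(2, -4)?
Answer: 256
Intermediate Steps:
Function('K')(M) = -8
Function('E')(y) = 0
Function('c')(V, v) = Add(-8, V) (Function('c')(V, v) = Add(-8, Add(V, Mul(V, 0))) = Add(-8, Add(V, 0)) = Add(-8, V))
Pow(Function('c')(Function('K')(5), -7), 2) = Pow(Add(-8, -8), 2) = Pow(-16, 2) = 256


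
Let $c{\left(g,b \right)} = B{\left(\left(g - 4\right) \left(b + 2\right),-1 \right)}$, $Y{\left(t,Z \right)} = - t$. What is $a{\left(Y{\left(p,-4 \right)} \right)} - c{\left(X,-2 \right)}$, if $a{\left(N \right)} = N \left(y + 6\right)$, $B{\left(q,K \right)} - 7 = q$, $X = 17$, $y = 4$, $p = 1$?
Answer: $-17$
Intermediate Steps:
$B{\left(q,K \right)} = 7 + q$
$a{\left(N \right)} = 10 N$ ($a{\left(N \right)} = N \left(4 + 6\right) = N 10 = 10 N$)
$c{\left(g,b \right)} = 7 + \left(-4 + g\right) \left(2 + b\right)$ ($c{\left(g,b \right)} = 7 + \left(g - 4\right) \left(b + 2\right) = 7 + \left(-4 + g\right) \left(2 + b\right)$)
$a{\left(Y{\left(p,-4 \right)} \right)} - c{\left(X,-2 \right)} = 10 \left(\left(-1\right) 1\right) - \left(-1 - -8 + 2 \cdot 17 - 34\right) = 10 \left(-1\right) - \left(-1 + 8 + 34 - 34\right) = -10 - 7 = -17$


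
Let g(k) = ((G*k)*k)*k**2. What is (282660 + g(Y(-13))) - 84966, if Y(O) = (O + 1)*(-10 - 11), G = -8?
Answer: -32261866434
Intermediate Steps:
Y(O) = -21 - 21*O (Y(O) = (1 + O)*(-21) = -21 - 21*O)
g(k) = -8*k**4 (g(k) = ((-8*k)*k)*k**2 = (-8*k**2)*k**2 = -8*k**4)
(282660 + g(Y(-13))) - 84966 = (282660 - 8*(-21 - 21*(-13))**4) - 84966 = (282660 - 8*(-21 + 273)**4) - 84966 = (282660 - 8*252**4) - 84966 = (282660 - 8*4032758016) - 84966 = (282660 - 32262064128) - 84966 = -32261781468 - 84966 = -32261866434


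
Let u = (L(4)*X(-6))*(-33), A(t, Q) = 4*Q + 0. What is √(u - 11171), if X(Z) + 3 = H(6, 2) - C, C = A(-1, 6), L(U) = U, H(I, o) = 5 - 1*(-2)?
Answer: I*√8531 ≈ 92.363*I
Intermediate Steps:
H(I, o) = 7 (H(I, o) = 5 + 2 = 7)
A(t, Q) = 4*Q
C = 24 (C = 4*6 = 24)
X(Z) = -20 (X(Z) = -3 + (7 - 1*24) = -3 + (7 - 24) = -3 - 17 = -20)
u = 2640 (u = (4*(-20))*(-33) = -80*(-33) = 2640)
√(u - 11171) = √(2640 - 11171) = √(-8531) = I*√8531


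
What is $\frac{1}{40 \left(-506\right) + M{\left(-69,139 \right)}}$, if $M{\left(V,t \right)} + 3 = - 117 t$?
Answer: $- \frac{1}{36506} \approx -2.7393 \cdot 10^{-5}$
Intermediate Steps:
$M{\left(V,t \right)} = -3 - 117 t$
$\frac{1}{40 \left(-506\right) + M{\left(-69,139 \right)}} = \frac{1}{40 \left(-506\right) - 16266} = \frac{1}{-20240 - 16266} = \frac{1}{-36506} = - \frac{1}{36506}$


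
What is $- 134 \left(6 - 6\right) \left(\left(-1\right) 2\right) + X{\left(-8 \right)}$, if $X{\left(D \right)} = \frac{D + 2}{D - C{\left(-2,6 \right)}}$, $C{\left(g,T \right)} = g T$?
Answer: $- \frac{3}{2} \approx -1.5$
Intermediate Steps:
$C{\left(g,T \right)} = T g$
$X{\left(D \right)} = \frac{2 + D}{12 + D}$ ($X{\left(D \right)} = \frac{D + 2}{D - 6 \left(-2\right)} = \frac{2 + D}{D - -12} = \frac{2 + D}{D + 12} = \frac{2 + D}{12 + D}$)
$- 134 \left(6 - 6\right) \left(\left(-1\right) 2\right) + X{\left(-8 \right)} = - 134 \left(6 - 6\right) \left(\left(-1\right) 2\right) + \frac{2 - 8}{12 - 8} = - 134 \left(6 - 6\right) \left(-2\right) + \frac{1}{4} \left(-6\right) = - 134 \cdot 0 \left(-2\right) + \frac{1}{4} \left(-6\right) = \left(-134\right) 0 - \frac{3}{2} = 0 - \frac{3}{2} = - \frac{3}{2}$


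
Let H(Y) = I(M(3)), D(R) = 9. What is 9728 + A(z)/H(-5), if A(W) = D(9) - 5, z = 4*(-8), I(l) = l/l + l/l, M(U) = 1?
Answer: 9730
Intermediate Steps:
I(l) = 2 (I(l) = 1 + 1 = 2)
H(Y) = 2
z = -32
A(W) = 4 (A(W) = 9 - 5 = 4)
9728 + A(z)/H(-5) = 9728 + 4/2 = 9728 + 4*(1/2) = 9728 + 2 = 9730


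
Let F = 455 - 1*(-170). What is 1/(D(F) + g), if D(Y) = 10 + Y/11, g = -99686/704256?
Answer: 3873408/258265807 ≈ 0.014998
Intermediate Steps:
F = 625 (F = 455 + 170 = 625)
g = -49843/352128 (g = -99686*1/704256 = -49843/352128 ≈ -0.14155)
D(Y) = 10 + Y/11 (D(Y) = 10 + Y*(1/11) = 10 + Y/11)
1/(D(F) + g) = 1/((10 + (1/11)*625) - 49843/352128) = 1/((10 + 625/11) - 49843/352128) = 1/(735/11 - 49843/352128) = 1/(258265807/3873408) = 3873408/258265807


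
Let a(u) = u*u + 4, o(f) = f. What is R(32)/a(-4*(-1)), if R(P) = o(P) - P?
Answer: 0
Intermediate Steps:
a(u) = 4 + u² (a(u) = u² + 4 = 4 + u²)
R(P) = 0 (R(P) = P - P = 0)
R(32)/a(-4*(-1)) = 0/(4 + (-4*(-1))²) = 0/(4 + 4²) = 0/(4 + 16) = 0/20 = 0*(1/20) = 0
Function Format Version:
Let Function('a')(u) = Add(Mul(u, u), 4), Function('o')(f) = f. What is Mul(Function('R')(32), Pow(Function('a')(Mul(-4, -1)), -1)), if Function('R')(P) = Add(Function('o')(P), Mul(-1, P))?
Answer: 0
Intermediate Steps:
Function('a')(u) = Add(4, Pow(u, 2)) (Function('a')(u) = Add(Pow(u, 2), 4) = Add(4, Pow(u, 2)))
Function('R')(P) = 0 (Function('R')(P) = Add(P, Mul(-1, P)) = 0)
Mul(Function('R')(32), Pow(Function('a')(Mul(-4, -1)), -1)) = Mul(0, Pow(Add(4, Pow(Mul(-4, -1), 2)), -1)) = Mul(0, Pow(Add(4, Pow(4, 2)), -1)) = Mul(0, Pow(Add(4, 16), -1)) = Mul(0, Pow(20, -1)) = Mul(0, Rational(1, 20)) = 0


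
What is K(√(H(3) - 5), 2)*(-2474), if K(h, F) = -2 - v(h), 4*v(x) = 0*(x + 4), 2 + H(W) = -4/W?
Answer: 4948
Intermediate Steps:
H(W) = -2 - 4/W
v(x) = 0 (v(x) = (0*(x + 4))/4 = (0*(4 + x))/4 = (¼)*0 = 0)
K(h, F) = -2 (K(h, F) = -2 - 1*0 = -2 + 0 = -2)
K(√(H(3) - 5), 2)*(-2474) = -2*(-2474) = 4948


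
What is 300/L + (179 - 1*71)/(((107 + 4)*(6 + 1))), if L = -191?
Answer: -70824/49469 ≈ -1.4317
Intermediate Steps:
300/L + (179 - 1*71)/(((107 + 4)*(6 + 1))) = 300/(-191) + (179 - 1*71)/(((107 + 4)*(6 + 1))) = 300*(-1/191) + (179 - 71)/((111*7)) = -300/191 + 108/777 = -300/191 + 108*(1/777) = -300/191 + 36/259 = -70824/49469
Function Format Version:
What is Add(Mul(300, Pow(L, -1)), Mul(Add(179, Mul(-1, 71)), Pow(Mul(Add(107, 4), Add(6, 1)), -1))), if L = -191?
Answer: Rational(-70824, 49469) ≈ -1.4317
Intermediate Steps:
Add(Mul(300, Pow(L, -1)), Mul(Add(179, Mul(-1, 71)), Pow(Mul(Add(107, 4), Add(6, 1)), -1))) = Add(Mul(300, Pow(-191, -1)), Mul(Add(179, Mul(-1, 71)), Pow(Mul(Add(107, 4), Add(6, 1)), -1))) = Add(Mul(300, Rational(-1, 191)), Mul(Add(179, -71), Pow(Mul(111, 7), -1))) = Add(Rational(-300, 191), Mul(108, Pow(777, -1))) = Add(Rational(-300, 191), Mul(108, Rational(1, 777))) = Add(Rational(-300, 191), Rational(36, 259)) = Rational(-70824, 49469)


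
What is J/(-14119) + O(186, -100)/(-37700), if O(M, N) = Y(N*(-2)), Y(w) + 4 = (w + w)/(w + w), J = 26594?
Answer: -1002551443/532286300 ≈ -1.8835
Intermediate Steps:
Y(w) = -3 (Y(w) = -4 + (w + w)/(w + w) = -4 + (2*w)/((2*w)) = -4 + (2*w)*(1/(2*w)) = -4 + 1 = -3)
O(M, N) = -3
J/(-14119) + O(186, -100)/(-37700) = 26594/(-14119) - 3/(-37700) = 26594*(-1/14119) - 3*(-1/37700) = -26594/14119 + 3/37700 = -1002551443/532286300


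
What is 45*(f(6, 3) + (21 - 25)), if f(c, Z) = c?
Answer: 90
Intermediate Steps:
45*(f(6, 3) + (21 - 25)) = 45*(6 + (21 - 25)) = 45*(6 - 4) = 45*2 = 90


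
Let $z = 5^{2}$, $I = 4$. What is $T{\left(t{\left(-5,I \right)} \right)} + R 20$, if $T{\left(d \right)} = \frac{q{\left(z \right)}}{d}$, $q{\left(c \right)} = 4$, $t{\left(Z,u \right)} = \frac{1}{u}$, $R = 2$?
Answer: $56$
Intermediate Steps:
$z = 25$
$T{\left(d \right)} = \frac{4}{d}$
$T{\left(t{\left(-5,I \right)} \right)} + R 20 = \frac{4}{\frac{1}{4}} + 2 \cdot 20 = 4 \frac{1}{\frac{1}{4}} + 40 = 4 \cdot 4 + 40 = 16 + 40 = 56$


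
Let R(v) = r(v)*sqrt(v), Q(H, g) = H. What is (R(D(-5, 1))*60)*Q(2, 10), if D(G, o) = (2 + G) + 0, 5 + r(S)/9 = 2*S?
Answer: -11880*I*sqrt(3) ≈ -20577.0*I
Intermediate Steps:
r(S) = -45 + 18*S (r(S) = -45 + 9*(2*S) = -45 + 18*S)
D(G, o) = 2 + G
R(v) = sqrt(v)*(-45 + 18*v) (R(v) = (-45 + 18*v)*sqrt(v) = sqrt(v)*(-45 + 18*v))
(R(D(-5, 1))*60)*Q(2, 10) = ((sqrt(2 - 5)*(-45 + 18*(2 - 5)))*60)*2 = ((sqrt(-3)*(-45 + 18*(-3)))*60)*2 = (((I*sqrt(3))*(-45 - 54))*60)*2 = (((I*sqrt(3))*(-99))*60)*2 = (-99*I*sqrt(3)*60)*2 = -5940*I*sqrt(3)*2 = -11880*I*sqrt(3)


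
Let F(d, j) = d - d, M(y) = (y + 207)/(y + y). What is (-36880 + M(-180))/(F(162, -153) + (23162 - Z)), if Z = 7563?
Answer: -1475203/623960 ≈ -2.3643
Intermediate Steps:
M(y) = (207 + y)/(2*y) (M(y) = (207 + y)/((2*y)) = (207 + y)*(1/(2*y)) = (207 + y)/(2*y))
F(d, j) = 0
(-36880 + M(-180))/(F(162, -153) + (23162 - Z)) = (-36880 + (½)*(207 - 180)/(-180))/(0 + (23162 - 1*7563)) = (-36880 + (½)*(-1/180)*27)/(0 + (23162 - 7563)) = (-36880 - 3/40)/(0 + 15599) = -1475203/40/15599 = -1475203/40*1/15599 = -1475203/623960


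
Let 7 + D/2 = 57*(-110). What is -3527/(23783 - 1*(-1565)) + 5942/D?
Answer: -97447887/159109396 ≈ -0.61246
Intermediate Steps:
D = -12554 (D = -14 + 2*(57*(-110)) = -14 + 2*(-6270) = -14 - 12540 = -12554)
-3527/(23783 - 1*(-1565)) + 5942/D = -3527/(23783 - 1*(-1565)) + 5942/(-12554) = -3527/(23783 + 1565) + 5942*(-1/12554) = -3527/25348 - 2971/6277 = -97447887/159109396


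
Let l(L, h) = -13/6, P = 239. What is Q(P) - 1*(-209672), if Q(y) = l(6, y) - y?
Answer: 1256585/6 ≈ 2.0943e+5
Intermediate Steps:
l(L, h) = -13/6 (l(L, h) = -13*1/6 = -13/6)
Q(y) = -13/6 - y
Q(P) - 1*(-209672) = (-13/6 - 1*239) - 1*(-209672) = (-13/6 - 239) + 209672 = -1447/6 + 209672 = 1256585/6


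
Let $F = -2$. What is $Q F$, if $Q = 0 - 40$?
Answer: $80$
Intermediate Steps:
$Q = -40$
$Q F = \left(-40\right) \left(-2\right) = 80$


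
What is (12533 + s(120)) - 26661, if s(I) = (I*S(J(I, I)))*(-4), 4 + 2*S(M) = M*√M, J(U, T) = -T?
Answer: -13168 + 57600*I*√30 ≈ -13168.0 + 3.1549e+5*I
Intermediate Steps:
S(M) = -2 + M^(3/2)/2 (S(M) = -2 + (M*√M)/2 = -2 + M^(3/2)/2)
s(I) = -4*I*(-2 + (-I)^(3/2)/2) (s(I) = (I*(-2 + (-I)^(3/2)/2))*(-4) = -4*I*(-2 + (-I)^(3/2)/2))
(12533 + s(120)) - 26661 = (12533 + 2*120*(4 - (-1*120)^(3/2))) - 26661 = (12533 + 2*120*(4 - (-120)^(3/2))) - 26661 = (12533 + 2*120*(4 - (-240)*I*√30)) - 26661 = (12533 + 2*120*(4 + 240*I*√30)) - 26661 = (12533 + (960 + 57600*I*√30)) - 26661 = (13493 + 57600*I*√30) - 26661 = -13168 + 57600*I*√30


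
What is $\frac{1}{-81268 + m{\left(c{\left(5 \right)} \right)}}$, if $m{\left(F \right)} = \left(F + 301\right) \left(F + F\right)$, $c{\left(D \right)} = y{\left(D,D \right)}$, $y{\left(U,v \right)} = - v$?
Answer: $- \frac{1}{84228} \approx -1.1873 \cdot 10^{-5}$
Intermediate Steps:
$c{\left(D \right)} = - D$
$m{\left(F \right)} = 2 F \left(301 + F\right)$ ($m{\left(F \right)} = \left(301 + F\right) 2 F = 2 F \left(301 + F\right)$)
$\frac{1}{-81268 + m{\left(c{\left(5 \right)} \right)}} = \frac{1}{-81268 + 2 \left(\left(-1\right) 5\right) \left(301 - 5\right)} = \frac{1}{-81268 + 2 \left(-5\right) \left(301 - 5\right)} = \frac{1}{-81268 + 2 \left(-5\right) 296} = \frac{1}{-81268 - 2960} = \frac{1}{-84228} = - \frac{1}{84228}$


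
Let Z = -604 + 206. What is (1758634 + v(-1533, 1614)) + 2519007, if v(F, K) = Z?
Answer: 4277243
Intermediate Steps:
Z = -398
v(F, K) = -398
(1758634 + v(-1533, 1614)) + 2519007 = (1758634 - 398) + 2519007 = 1758236 + 2519007 = 4277243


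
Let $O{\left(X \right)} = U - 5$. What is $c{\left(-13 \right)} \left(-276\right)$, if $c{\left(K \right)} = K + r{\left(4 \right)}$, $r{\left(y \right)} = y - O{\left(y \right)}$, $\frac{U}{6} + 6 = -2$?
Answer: $-12144$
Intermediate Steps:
$U = -48$ ($U = -36 + 6 \left(-2\right) = -36 - 12 = -48$)
$O{\left(X \right)} = -53$ ($O{\left(X \right)} = -48 - 5 = -53$)
$r{\left(y \right)} = 53 + y$ ($r{\left(y \right)} = y - -53 = y + 53 = 53 + y$)
$c{\left(K \right)} = 57 + K$ ($c{\left(K \right)} = K + \left(53 + 4\right) = K + 57 = 57 + K$)
$c{\left(-13 \right)} \left(-276\right) = \left(57 - 13\right) \left(-276\right) = 44 \left(-276\right) = -12144$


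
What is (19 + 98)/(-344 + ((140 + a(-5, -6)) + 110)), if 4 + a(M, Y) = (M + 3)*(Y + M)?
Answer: -117/76 ≈ -1.5395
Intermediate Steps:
a(M, Y) = -4 + (3 + M)*(M + Y) (a(M, Y) = -4 + (M + 3)*(Y + M) = -4 + (3 + M)*(M + Y))
(19 + 98)/(-344 + ((140 + a(-5, -6)) + 110)) = (19 + 98)/(-344 + ((140 + (-4 + (-5)² + 3*(-5) + 3*(-6) - 5*(-6))) + 110)) = 117/(-344 + ((140 + (-4 + 25 - 15 - 18 + 30)) + 110)) = 117/(-344 + ((140 + 18) + 110)) = 117/(-344 + (158 + 110)) = 117/(-344 + 268) = 117/(-76) = 117*(-1/76) = -117/76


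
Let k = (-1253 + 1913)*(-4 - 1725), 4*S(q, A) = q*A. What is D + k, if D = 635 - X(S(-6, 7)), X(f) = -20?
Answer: -1140485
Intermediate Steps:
S(q, A) = A*q/4 (S(q, A) = (q*A)/4 = (A*q)/4 = A*q/4)
D = 655 (D = 635 - 1*(-20) = 635 + 20 = 655)
k = -1141140 (k = 660*(-1729) = -1141140)
D + k = 655 - 1141140 = -1140485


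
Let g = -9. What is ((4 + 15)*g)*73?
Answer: -12483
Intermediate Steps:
((4 + 15)*g)*73 = ((4 + 15)*(-9))*73 = (19*(-9))*73 = -171*73 = -12483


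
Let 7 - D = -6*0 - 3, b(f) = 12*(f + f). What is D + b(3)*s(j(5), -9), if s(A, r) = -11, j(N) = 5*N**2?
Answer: -782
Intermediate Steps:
b(f) = 24*f (b(f) = 12*(2*f) = 24*f)
D = 10 (D = 7 - (-6*0 - 3) = 7 - (0 - 3) = 7 - 1*(-3) = 7 + 3 = 10)
D + b(3)*s(j(5), -9) = 10 + (24*3)*(-11) = 10 + 72*(-11) = 10 - 792 = -782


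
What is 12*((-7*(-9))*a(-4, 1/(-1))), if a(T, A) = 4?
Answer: 3024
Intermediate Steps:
12*((-7*(-9))*a(-4, 1/(-1))) = 12*(-7*(-9)*4) = 12*(63*4) = 12*252 = 3024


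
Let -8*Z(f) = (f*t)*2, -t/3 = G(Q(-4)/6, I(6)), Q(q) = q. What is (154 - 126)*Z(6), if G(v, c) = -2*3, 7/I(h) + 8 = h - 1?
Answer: -756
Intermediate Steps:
I(h) = 7/(-9 + h) (I(h) = 7/(-8 + (h - 1)) = 7/(-8 + (-1 + h)) = 7/(-9 + h))
G(v, c) = -6
t = 18 (t = -3*(-6) = 18)
Z(f) = -9*f/2 (Z(f) = -f*18*2/8 = -18*f*2/8 = -9*f/2)
(154 - 126)*Z(6) = (154 - 126)*(-9/2*6) = 28*(-27) = -756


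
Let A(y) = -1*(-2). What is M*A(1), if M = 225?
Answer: 450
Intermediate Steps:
A(y) = 2
M*A(1) = 225*2 = 450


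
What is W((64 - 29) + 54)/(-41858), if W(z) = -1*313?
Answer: 313/41858 ≈ 0.0074777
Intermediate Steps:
W(z) = -313
W((64 - 29) + 54)/(-41858) = -313/(-41858) = -313*(-1/41858) = 313/41858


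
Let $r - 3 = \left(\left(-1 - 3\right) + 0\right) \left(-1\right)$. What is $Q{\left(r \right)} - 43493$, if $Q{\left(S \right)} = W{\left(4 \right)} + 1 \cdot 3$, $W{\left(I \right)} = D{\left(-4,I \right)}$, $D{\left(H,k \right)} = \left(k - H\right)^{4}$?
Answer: $-39394$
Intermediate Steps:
$W{\left(I \right)} = \left(-4 - I\right)^{4}$
$r = 7$ ($r = 3 + \left(\left(-1 - 3\right) + 0\right) \left(-1\right) = 3 + \left(-4 + 0\right) \left(-1\right) = 3 - -4 = 3 + 4 = 7$)
$Q{\left(S \right)} = 4099$ ($Q{\left(S \right)} = \left(4 + 4\right)^{4} + 1 \cdot 3 = 8^{4} + 3 = 4096 + 3 = 4099$)
$Q{\left(r \right)} - 43493 = 4099 - 43493 = -39394$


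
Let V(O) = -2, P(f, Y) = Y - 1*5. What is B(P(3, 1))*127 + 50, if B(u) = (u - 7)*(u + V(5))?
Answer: 8432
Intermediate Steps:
P(f, Y) = -5 + Y (P(f, Y) = Y - 5 = -5 + Y)
B(u) = (-7 + u)*(-2 + u) (B(u) = (u - 7)*(u - 2) = (-7 + u)*(-2 + u))
B(P(3, 1))*127 + 50 = (14 + (-5 + 1)² - 9*(-5 + 1))*127 + 50 = (14 + (-4)² - 9*(-4))*127 + 50 = (14 + 16 + 36)*127 + 50 = 66*127 + 50 = 8382 + 50 = 8432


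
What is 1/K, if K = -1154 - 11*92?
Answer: -1/2166 ≈ -0.00046168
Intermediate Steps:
K = -2166 (K = -1154 - 1012 = -2166)
1/K = 1/(-2166) = -1/2166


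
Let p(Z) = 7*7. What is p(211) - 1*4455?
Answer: -4406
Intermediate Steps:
p(Z) = 49
p(211) - 1*4455 = 49 - 1*4455 = 49 - 4455 = -4406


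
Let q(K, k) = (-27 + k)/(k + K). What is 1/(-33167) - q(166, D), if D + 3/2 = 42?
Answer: -895922/13697971 ≈ -0.065405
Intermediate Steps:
D = 81/2 (D = -3/2 + 42 = 81/2 ≈ 40.500)
q(K, k) = (-27 + k)/(K + k)
1/(-33167) - q(166, D) = 1/(-33167) - (-27 + 81/2)/(166 + 81/2) = -1/33167 - 27/(413/2*2) = -1/33167 - 2*27/(413*2) = -1/33167 - 1*27/413 = -1/33167 - 27/413 = -895922/13697971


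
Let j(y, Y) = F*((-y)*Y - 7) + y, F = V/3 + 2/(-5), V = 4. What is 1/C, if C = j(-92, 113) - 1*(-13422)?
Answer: 5/115132 ≈ 4.3428e-5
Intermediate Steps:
F = 14/15 (F = 4/3 + 2/(-5) = 4*(⅓) + 2*(-⅕) = 4/3 - ⅖ = 14/15 ≈ 0.93333)
j(y, Y) = -98/15 + y - 14*Y*y/15 (j(y, Y) = 14*((-y)*Y - 7)/15 + y = 14*(-Y*y - 7)/15 + y = 14*(-7 - Y*y)/15 + y = (-98/15 - 14*Y*y/15) + y = -98/15 + y - 14*Y*y/15)
C = 115132/5 (C = (-98/15 - 92 - 14/15*113*(-92)) - 1*(-13422) = (-98/15 - 92 + 145544/15) + 13422 = 48022/5 + 13422 = 115132/5 ≈ 23026.)
1/C = 1/(115132/5) = 5/115132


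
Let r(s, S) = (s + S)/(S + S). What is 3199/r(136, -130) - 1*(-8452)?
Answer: -390514/3 ≈ -1.3017e+5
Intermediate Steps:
r(s, S) = (S + s)/(2*S) (r(s, S) = (S + s)/((2*S)) = (S + s)*(1/(2*S)) = (S + s)/(2*S))
3199/r(136, -130) - 1*(-8452) = 3199/(((½)*(-130 + 136)/(-130))) - 1*(-8452) = 3199/(((½)*(-1/130)*6)) + 8452 = 3199/(-3/130) + 8452 = 3199*(-130/3) + 8452 = -415870/3 + 8452 = -390514/3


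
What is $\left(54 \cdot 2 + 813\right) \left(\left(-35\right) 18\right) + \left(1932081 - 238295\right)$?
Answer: $1113556$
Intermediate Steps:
$\left(54 \cdot 2 + 813\right) \left(\left(-35\right) 18\right) + \left(1932081 - 238295\right) = \left(108 + 813\right) \left(-630\right) + \left(1932081 - 238295\right) = 921 \left(-630\right) + 1693786 = -580230 + 1693786 = 1113556$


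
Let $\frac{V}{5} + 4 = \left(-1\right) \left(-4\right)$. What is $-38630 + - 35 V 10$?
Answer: $-38630$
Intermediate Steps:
$V = 0$ ($V = -20 + 5 \left(\left(-1\right) \left(-4\right)\right) = -20 + 5 \cdot 4 = -20 + 20 = 0$)
$-38630 + - 35 V 10 = -38630 + \left(-35\right) 0 \cdot 10 = -38630 + 0 \cdot 10 = -38630 + 0 = -38630$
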